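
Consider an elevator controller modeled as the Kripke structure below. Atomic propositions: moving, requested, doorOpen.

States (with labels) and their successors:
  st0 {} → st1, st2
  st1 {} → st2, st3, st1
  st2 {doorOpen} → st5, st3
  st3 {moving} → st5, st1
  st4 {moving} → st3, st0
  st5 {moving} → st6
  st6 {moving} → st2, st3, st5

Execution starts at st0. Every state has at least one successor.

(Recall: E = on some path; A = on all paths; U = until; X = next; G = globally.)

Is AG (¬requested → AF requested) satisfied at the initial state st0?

Does not hold

States satisfying ¬requested → AF requested: ∅.
States satisfying AG (¬requested → AF requested): ∅.
st0 is reachable from st0 and violates ¬requested → AF requested, so AG fails at st0.
st0 ∉ Sat(AG (¬requested → AF requested)).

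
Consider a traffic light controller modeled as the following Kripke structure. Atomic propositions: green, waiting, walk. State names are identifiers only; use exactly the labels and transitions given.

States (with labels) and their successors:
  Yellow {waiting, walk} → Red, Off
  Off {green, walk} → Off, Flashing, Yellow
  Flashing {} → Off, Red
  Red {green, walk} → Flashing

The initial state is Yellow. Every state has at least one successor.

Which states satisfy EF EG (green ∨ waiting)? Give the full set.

{Yellow, Off, Flashing, Red}

States satisfying EG (green ∨ waiting): {Yellow, Off}.
States satisfying EF EG (green ∨ waiting): {Yellow, Off, Flashing, Red}.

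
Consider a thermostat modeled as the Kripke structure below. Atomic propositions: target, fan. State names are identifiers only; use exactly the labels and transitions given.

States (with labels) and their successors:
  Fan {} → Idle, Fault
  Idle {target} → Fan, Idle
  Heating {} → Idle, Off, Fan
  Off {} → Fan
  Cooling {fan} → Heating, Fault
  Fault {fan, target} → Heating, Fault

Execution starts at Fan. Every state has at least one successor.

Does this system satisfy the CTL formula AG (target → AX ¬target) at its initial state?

States satisfying target → AX ¬target: {Fan, Heating, Off, Cooling}.
States satisfying AG (target → AX ¬target): ∅.
Fault is reachable from Fan and violates target → AX ¬target, so AG fails at Fan.
Fan ∉ Sat(AG (target → AX ¬target)).

Does not hold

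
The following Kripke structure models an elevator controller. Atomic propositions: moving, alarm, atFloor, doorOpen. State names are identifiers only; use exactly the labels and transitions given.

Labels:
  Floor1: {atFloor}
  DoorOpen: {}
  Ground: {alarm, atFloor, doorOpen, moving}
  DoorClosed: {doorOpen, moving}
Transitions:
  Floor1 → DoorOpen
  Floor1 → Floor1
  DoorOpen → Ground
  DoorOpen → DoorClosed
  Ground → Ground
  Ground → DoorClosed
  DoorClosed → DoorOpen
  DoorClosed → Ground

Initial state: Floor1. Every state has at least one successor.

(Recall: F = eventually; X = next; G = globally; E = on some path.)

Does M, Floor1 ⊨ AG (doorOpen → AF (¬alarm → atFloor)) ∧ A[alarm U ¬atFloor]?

No

States satisfying doorOpen → AF (¬alarm → atFloor): {Floor1, DoorOpen, Ground}.
States satisfying AG (doorOpen → AF (¬alarm → atFloor)): ∅.
States satisfying alarm: {Ground}.
States satisfying ¬atFloor: {DoorOpen, DoorClosed}.
States satisfying A[alarm U ¬atFloor]: {DoorOpen, DoorClosed}.
States satisfying AG (doorOpen → AF (¬alarm → atFloor)) ∧ A[alarm U ¬atFloor]: ∅.
Floor1 ∉ Sat(AG (doorOpen → AF (¬alarm → atFloor)) ∧ A[alarm U ¬atFloor]).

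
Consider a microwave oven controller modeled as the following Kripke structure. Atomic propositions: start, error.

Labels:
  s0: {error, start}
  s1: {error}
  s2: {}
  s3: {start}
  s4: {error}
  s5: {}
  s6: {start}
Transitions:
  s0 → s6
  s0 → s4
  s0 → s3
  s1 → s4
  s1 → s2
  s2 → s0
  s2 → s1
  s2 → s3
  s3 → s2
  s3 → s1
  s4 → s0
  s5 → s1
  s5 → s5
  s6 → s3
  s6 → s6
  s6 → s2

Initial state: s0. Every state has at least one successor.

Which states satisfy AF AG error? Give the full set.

States satisfying AG error: ∅.
States satisfying AF AG error: ∅.

none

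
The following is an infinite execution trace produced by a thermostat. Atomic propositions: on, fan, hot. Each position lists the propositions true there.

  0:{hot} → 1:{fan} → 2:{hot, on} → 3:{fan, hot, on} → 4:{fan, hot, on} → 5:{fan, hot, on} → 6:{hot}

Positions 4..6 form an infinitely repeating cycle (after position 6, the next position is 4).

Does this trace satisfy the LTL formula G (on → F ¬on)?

on → F ¬on holds at every position 0..6, and those are all positions ever visited, so G (on → F ¬on) holds.
Positions where on holds: 2, 3, 4, 5.
Check F ¬on at each: 2→ok, 3→ok, 4→ok, 5→ok.

Satisfied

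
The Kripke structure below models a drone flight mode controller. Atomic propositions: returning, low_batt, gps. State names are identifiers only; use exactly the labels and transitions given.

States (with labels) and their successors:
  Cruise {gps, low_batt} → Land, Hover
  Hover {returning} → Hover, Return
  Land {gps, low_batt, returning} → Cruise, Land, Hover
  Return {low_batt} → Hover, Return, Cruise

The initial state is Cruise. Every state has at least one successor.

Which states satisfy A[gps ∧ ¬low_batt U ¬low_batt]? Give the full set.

{Hover}

States satisfying gps ∧ ¬low_batt: ∅.
States satisfying ¬low_batt: {Hover}.
States satisfying A[gps ∧ ¬low_batt U ¬low_batt]: {Hover}.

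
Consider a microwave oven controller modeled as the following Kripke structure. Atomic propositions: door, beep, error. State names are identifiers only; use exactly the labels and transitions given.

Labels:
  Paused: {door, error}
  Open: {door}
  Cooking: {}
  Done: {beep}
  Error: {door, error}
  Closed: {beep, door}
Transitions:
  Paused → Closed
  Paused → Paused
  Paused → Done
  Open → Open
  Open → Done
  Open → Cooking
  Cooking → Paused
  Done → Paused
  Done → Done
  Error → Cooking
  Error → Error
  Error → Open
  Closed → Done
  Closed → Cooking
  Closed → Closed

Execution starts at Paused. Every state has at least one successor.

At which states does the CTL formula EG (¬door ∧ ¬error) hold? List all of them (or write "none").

States satisfying ¬door ∧ ¬error: {Cooking, Done}.
States satisfying EG (¬door ∧ ¬error): {Done}.

{Done}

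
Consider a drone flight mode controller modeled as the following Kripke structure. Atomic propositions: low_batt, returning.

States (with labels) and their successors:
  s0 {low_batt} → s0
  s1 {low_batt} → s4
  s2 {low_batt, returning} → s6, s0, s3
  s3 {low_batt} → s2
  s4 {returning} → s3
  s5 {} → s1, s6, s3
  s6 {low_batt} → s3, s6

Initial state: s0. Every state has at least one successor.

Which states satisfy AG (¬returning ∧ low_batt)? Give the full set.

States satisfying ¬returning ∧ low_batt: {s0, s1, s3, s6}.
States satisfying AG (¬returning ∧ low_batt): {s0}.

{s0}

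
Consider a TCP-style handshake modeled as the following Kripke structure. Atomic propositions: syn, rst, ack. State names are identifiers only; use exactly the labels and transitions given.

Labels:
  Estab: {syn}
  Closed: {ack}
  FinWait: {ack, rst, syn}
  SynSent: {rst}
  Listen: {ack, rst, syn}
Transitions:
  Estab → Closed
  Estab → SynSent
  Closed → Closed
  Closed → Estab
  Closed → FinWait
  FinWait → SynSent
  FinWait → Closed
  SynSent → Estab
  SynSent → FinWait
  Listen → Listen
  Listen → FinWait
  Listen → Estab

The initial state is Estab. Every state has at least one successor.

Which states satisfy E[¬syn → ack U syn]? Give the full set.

{Estab, Closed, FinWait, Listen}

States satisfying ¬syn → ack: {Estab, Closed, FinWait, Listen}.
States satisfying syn: {Estab, FinWait, Listen}.
States satisfying E[¬syn → ack U syn]: {Estab, Closed, FinWait, Listen}.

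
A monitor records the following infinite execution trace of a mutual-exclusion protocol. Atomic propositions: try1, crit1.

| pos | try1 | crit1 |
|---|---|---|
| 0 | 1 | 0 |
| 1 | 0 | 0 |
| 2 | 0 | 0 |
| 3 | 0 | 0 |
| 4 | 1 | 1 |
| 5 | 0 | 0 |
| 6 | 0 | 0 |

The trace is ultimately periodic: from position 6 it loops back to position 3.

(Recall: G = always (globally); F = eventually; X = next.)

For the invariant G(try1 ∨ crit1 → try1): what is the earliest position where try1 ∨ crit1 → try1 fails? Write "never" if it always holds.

never

try1 ∨ crit1 → try1 holds at every position 0..6, and those are all the positions the trace ever visits, so the invariant G(try1 ∨ crit1 → try1) is never violated.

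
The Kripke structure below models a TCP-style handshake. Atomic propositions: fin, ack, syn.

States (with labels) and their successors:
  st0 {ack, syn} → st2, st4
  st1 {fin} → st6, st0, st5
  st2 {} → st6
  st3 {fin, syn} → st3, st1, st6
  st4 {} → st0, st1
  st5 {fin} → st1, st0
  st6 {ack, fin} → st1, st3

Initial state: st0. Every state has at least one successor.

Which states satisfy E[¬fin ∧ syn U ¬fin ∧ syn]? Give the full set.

{st0}

States satisfying ¬fin ∧ syn: {st0}.
States satisfying E[¬fin ∧ syn U ¬fin ∧ syn]: {st0}.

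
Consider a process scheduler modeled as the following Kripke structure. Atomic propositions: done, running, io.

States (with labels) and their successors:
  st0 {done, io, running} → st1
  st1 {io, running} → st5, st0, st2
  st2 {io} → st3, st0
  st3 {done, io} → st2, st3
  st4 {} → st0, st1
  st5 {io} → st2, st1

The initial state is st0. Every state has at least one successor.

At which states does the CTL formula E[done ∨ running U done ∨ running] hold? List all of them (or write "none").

{st0, st1, st3}

States satisfying done ∨ running: {st0, st1, st3}.
States satisfying E[done ∨ running U done ∨ running]: {st0, st1, st3}.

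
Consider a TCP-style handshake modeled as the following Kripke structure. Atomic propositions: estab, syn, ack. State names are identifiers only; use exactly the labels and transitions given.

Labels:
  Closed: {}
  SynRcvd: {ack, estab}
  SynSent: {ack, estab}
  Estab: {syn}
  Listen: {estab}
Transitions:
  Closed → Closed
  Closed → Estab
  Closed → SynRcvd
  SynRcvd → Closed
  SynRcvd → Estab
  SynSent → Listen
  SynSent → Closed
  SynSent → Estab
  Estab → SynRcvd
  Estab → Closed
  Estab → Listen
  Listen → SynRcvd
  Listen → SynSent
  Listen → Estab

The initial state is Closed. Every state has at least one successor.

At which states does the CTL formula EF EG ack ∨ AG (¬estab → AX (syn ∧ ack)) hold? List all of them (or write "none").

States satisfying EG ack: ∅.
States satisfying EF EG ack: ∅.
States satisfying ¬estab → AX (syn ∧ ack): {SynRcvd, SynSent, Listen}.
States satisfying AG (¬estab → AX (syn ∧ ack)): ∅.
States satisfying EF EG ack ∨ AG (¬estab → AX (syn ∧ ack)): ∅.

none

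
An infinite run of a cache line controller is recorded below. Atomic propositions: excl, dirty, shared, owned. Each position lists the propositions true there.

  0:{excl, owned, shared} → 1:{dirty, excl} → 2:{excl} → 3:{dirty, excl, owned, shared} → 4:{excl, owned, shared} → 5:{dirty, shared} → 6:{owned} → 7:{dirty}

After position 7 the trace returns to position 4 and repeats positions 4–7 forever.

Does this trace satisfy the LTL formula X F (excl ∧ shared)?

The position after 0 is 1; F (excl ∧ shared) is true there.

Holds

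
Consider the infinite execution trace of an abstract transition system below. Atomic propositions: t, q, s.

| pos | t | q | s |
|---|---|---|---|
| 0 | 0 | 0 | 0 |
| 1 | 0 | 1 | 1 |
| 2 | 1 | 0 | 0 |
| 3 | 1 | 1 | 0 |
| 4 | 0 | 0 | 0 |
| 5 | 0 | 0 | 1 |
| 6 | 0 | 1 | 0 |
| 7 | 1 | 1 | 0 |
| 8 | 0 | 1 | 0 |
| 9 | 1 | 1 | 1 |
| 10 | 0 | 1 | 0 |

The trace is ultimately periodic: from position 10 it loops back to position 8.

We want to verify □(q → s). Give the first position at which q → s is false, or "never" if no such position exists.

Check q → s at each position in order: 0 ✓, 1 ✓, 2 ✓.
At position 3 the labels are {q, t}, so q → s is false there. This is the first violation.

3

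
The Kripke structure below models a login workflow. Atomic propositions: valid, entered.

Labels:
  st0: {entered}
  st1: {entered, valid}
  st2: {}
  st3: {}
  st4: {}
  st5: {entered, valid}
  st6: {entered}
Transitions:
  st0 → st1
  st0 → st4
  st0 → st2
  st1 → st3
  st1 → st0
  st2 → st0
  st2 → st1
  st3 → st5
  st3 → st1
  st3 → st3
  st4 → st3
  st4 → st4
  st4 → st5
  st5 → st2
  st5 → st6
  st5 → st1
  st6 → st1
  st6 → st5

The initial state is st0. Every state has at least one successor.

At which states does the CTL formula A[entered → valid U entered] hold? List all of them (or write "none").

{st0, st1, st2, st5, st6}

States satisfying entered → valid: {st1, st2, st3, st4, st5}.
States satisfying entered: {st0, st1, st5, st6}.
States satisfying A[entered → valid U entered]: {st0, st1, st2, st5, st6}.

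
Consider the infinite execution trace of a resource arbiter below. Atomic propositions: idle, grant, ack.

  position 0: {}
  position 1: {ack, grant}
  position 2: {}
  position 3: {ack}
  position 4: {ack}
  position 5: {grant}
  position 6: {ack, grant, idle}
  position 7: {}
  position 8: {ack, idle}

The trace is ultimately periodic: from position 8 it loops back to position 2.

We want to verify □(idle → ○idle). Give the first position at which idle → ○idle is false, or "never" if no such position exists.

Check idle → ○idle at each position in order: 0 ✓, 1 ✓, 2 ✓, 3 ✓, 4 ✓, 5 ✓.
At position 6 the labels are {ack, grant, idle} and the next position 7 has {}, so idle → ○idle is false there. This is the first violation.

6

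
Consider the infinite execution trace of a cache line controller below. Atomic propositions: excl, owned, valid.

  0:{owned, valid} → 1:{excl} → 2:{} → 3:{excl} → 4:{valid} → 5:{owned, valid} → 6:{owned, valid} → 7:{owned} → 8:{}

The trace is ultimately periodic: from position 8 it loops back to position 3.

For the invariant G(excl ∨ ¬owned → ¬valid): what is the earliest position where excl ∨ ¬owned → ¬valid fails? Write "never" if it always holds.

Check excl ∨ ¬owned → ¬valid at each position in order: 0 ✓, 1 ✓, 2 ✓, 3 ✓.
At position 4 the labels are {valid}, so excl ∨ ¬owned → ¬valid is false there. This is the first violation.

4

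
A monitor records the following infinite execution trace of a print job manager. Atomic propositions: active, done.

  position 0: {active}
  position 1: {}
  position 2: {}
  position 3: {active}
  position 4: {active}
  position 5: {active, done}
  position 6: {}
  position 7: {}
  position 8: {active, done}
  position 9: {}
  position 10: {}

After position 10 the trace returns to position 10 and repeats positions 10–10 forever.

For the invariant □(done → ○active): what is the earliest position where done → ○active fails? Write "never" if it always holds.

Check done → ○active at each position in order: 0 ✓, 1 ✓, 2 ✓, 3 ✓, 4 ✓.
At position 5 the labels are {active, done} and the next position 6 has {}, so done → ○active is false there. This is the first violation.

5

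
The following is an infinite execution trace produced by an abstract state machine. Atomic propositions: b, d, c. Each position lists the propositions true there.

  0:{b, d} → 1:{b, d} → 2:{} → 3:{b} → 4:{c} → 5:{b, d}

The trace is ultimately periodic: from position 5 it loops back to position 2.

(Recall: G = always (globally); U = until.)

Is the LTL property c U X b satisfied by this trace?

Satisfied

Walking from position 0: X b first holds at position 0, and c holds at every earlier position along the way, so c U X b holds.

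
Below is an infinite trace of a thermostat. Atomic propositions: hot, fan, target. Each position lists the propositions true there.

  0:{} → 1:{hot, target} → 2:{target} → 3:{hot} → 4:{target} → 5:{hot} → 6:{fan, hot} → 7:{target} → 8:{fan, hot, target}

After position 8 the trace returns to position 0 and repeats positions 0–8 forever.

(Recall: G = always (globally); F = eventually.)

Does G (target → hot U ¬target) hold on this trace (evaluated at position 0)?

target → hot U ¬target must hold at every position from 0 onward. It fails at position 1, so G (target → hot U ¬target) is false.
Positions where target holds: 1, 2, 4, 7, 8.
Check hot U ¬target at each: 1→fails, 2→fails, 4→fails, 7→fails, 8→ok.

Violated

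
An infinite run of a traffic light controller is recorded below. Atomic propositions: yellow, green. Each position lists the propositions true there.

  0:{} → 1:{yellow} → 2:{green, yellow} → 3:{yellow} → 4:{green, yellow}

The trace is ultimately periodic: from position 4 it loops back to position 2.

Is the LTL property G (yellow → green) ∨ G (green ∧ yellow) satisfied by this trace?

Does not hold

yellow → green must hold at every position from 0 onward. It fails at position 1, so G (yellow → green) is false.
Positions where yellow holds: 1, 2, 3, 4.
Check green at each: 1→fails, 2→ok, 3→fails, 4→ok.
green ∧ yellow must hold at every position from 0 onward. It fails at position 0, so G (green ∧ yellow) is false.
At position 0: G (yellow → green) is false; G (green ∧ yellow) is false; so G (yellow → green) ∨ G (green ∧ yellow) is false.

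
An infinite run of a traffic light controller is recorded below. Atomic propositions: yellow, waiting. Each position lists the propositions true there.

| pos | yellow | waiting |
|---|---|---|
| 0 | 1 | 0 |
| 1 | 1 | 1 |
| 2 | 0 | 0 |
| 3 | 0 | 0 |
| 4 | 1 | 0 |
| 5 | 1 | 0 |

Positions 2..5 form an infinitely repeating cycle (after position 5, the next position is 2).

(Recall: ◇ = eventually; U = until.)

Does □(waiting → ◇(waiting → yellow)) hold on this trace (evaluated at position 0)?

Holds

waiting → ◇(waiting → yellow) holds at every position 0..5, and those are all positions ever visited, so □(waiting → ◇(waiting → yellow)) holds.
Positions where waiting holds: 1.
Check ◇(waiting → yellow) at each: 1→ok.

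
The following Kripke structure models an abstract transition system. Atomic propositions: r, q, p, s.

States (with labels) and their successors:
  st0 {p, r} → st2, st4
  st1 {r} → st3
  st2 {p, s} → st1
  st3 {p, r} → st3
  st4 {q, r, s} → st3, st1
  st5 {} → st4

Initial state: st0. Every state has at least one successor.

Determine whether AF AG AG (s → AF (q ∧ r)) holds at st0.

Holds

States satisfying AG AG (s → AF (q ∧ r)): {st1, st3, st4, st5}.
States satisfying AF AG AG (s → AF (q ∧ r)): {st0, st1, st2, st3, st4, st5}.
st0 ∈ Sat(AF AG AG (s → AF (q ∧ r))).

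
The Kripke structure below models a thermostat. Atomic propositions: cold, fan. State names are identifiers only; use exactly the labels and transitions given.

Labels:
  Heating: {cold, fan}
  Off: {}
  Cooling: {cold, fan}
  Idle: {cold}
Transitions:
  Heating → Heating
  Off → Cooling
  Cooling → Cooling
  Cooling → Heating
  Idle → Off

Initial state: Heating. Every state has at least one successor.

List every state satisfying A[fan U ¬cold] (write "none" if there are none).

{Off}

States satisfying fan: {Heating, Cooling}.
States satisfying ¬cold: {Off}.
States satisfying A[fan U ¬cold]: {Off}.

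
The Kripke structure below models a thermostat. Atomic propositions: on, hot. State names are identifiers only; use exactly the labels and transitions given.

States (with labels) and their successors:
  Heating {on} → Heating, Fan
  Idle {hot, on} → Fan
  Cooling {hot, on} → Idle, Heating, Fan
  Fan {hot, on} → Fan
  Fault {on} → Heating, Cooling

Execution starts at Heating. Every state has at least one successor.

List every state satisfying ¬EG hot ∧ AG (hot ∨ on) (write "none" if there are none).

States satisfying hot: {Idle, Cooling, Fan}.
States satisfying EG hot: {Idle, Cooling, Fan}.
States satisfying ¬EG hot: {Heating, Fault}.
States satisfying hot ∨ on: {Heating, Idle, Cooling, Fan, Fault}.
States satisfying AG (hot ∨ on): {Heating, Idle, Cooling, Fan, Fault}.
States satisfying ¬EG hot ∧ AG (hot ∨ on): {Heating, Fault}.

{Heating, Fault}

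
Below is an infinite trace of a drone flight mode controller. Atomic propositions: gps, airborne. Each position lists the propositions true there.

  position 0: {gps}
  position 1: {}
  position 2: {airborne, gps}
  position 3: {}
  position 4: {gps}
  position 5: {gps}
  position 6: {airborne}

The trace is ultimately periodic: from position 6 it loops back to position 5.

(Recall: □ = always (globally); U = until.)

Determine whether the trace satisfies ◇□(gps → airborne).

□(gps → airborne) is false at every position 0..6, so it never becomes true and ◇□(gps → airborne) fails.

No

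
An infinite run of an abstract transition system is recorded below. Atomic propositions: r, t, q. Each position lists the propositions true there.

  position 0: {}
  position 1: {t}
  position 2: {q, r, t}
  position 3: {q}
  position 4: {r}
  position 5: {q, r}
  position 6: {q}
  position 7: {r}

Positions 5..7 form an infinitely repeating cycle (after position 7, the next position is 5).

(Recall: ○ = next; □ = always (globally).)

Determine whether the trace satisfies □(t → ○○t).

No

t → ○○t must hold at every position from 0 onward. It fails at position 1, so □(t → ○○t) is false.
Positions where t holds: 1, 2.
Check ○○t at each: 1→fails, 2→fails.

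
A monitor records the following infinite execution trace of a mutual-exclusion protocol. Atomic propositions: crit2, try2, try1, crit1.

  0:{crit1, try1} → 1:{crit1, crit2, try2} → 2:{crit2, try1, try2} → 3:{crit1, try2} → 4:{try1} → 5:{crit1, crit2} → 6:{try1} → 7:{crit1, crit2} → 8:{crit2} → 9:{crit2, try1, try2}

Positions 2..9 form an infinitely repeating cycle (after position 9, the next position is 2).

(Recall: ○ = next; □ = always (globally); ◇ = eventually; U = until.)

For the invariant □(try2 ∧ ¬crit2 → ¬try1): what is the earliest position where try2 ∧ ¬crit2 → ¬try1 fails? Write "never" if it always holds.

try2 ∧ ¬crit2 → ¬try1 holds at every position 0..9, and those are all the positions the trace ever visits, so the invariant □(try2 ∧ ¬crit2 → ¬try1) is never violated.

never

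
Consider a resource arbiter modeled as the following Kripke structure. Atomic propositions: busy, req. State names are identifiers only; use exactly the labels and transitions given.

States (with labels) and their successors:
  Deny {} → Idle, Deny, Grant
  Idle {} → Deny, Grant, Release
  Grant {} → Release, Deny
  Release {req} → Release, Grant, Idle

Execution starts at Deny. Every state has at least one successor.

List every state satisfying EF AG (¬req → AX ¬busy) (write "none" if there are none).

States satisfying AG (¬req → AX ¬busy): {Deny, Idle, Grant, Release}.
States satisfying EF AG (¬req → AX ¬busy): {Deny, Idle, Grant, Release}.

{Deny, Idle, Grant, Release}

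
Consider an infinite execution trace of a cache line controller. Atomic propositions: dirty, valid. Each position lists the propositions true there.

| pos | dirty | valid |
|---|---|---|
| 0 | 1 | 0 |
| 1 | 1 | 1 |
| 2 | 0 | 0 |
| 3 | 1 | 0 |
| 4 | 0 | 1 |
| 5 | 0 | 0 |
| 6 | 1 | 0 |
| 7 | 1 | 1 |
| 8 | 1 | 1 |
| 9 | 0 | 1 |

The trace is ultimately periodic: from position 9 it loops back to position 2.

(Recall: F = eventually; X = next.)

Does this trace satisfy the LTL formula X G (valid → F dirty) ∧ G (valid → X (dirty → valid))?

The position after 0 is 1; G (valid → F dirty) is true there.
valid → X (dirty → valid) holds at every position 0..9, and those are all positions ever visited, so G (valid → X (dirty → valid)) holds.
Positions where valid holds: 1, 4, 7, 8, 9.
Check X (dirty → valid) at each: 1→ok, 4→ok, 7→ok, 8→ok, 9→ok.
At position 0: X G (valid → F dirty) is true; G (valid → X (dirty → valid)) is true; so X G (valid → F dirty) ∧ G (valid → X (dirty → valid)) is true.

Satisfied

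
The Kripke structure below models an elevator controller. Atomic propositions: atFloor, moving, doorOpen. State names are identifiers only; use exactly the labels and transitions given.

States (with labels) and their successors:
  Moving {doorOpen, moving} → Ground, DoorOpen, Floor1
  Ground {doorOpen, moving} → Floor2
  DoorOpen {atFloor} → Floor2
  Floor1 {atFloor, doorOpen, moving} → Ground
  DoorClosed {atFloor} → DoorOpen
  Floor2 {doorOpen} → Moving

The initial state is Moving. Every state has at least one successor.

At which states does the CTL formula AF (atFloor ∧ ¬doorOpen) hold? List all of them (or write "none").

{DoorOpen, DoorClosed}

States satisfying atFloor ∧ ¬doorOpen: {DoorOpen, DoorClosed}.
States satisfying AF (atFloor ∧ ¬doorOpen): {DoorOpen, DoorClosed}.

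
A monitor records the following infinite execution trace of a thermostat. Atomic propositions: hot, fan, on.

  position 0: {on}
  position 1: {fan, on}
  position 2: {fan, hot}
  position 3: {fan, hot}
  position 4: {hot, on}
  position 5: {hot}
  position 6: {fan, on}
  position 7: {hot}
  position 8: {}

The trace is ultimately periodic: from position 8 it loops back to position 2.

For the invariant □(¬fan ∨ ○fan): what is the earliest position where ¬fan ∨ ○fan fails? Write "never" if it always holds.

3

Check ¬fan ∨ ○fan at each position in order: 0 ✓, 1 ✓, 2 ✓.
At position 3 the labels are {fan, hot} and the next position 4 has {hot, on}, so ¬fan ∨ ○fan is false there. This is the first violation.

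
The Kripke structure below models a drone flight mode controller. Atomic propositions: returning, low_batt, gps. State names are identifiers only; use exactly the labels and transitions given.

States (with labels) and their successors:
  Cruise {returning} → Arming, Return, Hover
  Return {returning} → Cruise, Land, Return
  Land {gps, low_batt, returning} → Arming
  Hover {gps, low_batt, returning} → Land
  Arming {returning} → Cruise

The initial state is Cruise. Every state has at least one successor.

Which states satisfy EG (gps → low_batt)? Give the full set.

States satisfying gps → low_batt: {Cruise, Return, Land, Hover, Arming}.
States satisfying EG (gps → low_batt): {Cruise, Return, Land, Hover, Arming}.

{Cruise, Return, Land, Hover, Arming}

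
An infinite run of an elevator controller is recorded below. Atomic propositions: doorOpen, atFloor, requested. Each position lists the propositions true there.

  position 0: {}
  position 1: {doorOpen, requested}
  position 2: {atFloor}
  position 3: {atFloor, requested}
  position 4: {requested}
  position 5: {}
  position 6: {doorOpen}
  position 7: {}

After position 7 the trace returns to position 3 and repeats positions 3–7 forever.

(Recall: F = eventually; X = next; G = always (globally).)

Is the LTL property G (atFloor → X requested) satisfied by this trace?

atFloor → X requested holds at every position 0..7, and those are all positions ever visited, so G (atFloor → X requested) holds.
Positions where atFloor holds: 2, 3.
Check X requested at each: 2→ok, 3→ok.

Yes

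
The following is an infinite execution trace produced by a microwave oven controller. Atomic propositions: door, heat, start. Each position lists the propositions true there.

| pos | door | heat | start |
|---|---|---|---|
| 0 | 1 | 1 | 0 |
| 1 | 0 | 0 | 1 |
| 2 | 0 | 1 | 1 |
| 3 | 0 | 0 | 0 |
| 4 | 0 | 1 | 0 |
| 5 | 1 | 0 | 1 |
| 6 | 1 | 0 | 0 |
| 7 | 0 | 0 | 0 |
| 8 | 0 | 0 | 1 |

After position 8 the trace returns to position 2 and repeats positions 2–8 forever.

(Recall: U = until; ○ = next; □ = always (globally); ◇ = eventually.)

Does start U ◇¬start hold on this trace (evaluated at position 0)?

Holds

Walking from position 0: ◇¬start first holds at position 0, and start holds at every earlier position along the way, so start U ◇¬start holds.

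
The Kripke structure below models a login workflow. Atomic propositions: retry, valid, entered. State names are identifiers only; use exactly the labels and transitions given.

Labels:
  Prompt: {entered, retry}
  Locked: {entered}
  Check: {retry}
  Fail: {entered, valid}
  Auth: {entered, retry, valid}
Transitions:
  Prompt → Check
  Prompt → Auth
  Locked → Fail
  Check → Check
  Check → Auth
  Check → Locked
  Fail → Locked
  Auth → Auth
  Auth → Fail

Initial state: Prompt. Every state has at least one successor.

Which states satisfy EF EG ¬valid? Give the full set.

States satisfying EG ¬valid: {Prompt, Check}.
States satisfying EF EG ¬valid: {Prompt, Check}.

{Prompt, Check}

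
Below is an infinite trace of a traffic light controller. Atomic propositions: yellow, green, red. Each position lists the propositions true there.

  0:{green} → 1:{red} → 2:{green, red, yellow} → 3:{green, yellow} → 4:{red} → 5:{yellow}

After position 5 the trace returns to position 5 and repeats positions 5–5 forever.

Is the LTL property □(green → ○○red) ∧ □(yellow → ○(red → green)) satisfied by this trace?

Does not hold

green → ○○red must hold at every position from 0 onward. It fails at position 3, so □(green → ○○red) is false.
Positions where green holds: 0, 2, 3.
Check ○○red at each: 0→ok, 2→ok, 3→fails.
yellow → ○(red → green) must hold at every position from 0 onward. It fails at position 3, so □(yellow → ○(red → green)) is false.
Positions where yellow holds: 2, 3, 5.
Check ○(red → green) at each: 2→ok, 3→fails, 5→ok.
At position 0: □(green → ○○red) is false; □(yellow → ○(red → green)) is false; so □(green → ○○red) ∧ □(yellow → ○(red → green)) is false.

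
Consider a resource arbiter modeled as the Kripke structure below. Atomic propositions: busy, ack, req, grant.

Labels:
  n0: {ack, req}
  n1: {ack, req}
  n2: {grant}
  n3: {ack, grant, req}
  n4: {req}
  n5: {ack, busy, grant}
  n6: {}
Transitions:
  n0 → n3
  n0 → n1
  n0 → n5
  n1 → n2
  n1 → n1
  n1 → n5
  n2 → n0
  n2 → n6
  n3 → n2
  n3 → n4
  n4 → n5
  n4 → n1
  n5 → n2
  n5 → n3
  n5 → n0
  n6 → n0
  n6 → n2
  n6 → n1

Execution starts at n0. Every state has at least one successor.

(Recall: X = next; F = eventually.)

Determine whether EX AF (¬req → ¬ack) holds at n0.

Yes

States satisfying AF (¬req → ¬ack): {n0, n1, n2, n3, n4, n5, n6}.
States satisfying EX AF (¬req → ¬ack): {n0, n1, n2, n3, n4, n5, n6}.
n0 ∈ Sat(EX AF (¬req → ¬ack)).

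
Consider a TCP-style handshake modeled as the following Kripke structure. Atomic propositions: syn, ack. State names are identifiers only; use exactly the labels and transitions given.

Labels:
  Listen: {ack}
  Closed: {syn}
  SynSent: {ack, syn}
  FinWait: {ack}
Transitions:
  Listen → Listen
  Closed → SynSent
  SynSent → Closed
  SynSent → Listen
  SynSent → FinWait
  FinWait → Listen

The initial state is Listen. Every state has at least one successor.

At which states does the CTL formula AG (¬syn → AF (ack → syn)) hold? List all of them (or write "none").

none

States satisfying ¬syn → AF (ack → syn): {Closed, SynSent}.
States satisfying AG (¬syn → AF (ack → syn)): ∅.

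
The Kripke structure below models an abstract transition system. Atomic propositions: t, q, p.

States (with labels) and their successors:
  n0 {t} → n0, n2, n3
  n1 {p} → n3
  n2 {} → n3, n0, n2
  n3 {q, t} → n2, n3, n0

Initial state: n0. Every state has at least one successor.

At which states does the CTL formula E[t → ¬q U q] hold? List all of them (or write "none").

{n0, n1, n2, n3}

States satisfying t → ¬q: {n0, n1, n2}.
States satisfying q: {n3}.
States satisfying E[t → ¬q U q]: {n0, n1, n2, n3}.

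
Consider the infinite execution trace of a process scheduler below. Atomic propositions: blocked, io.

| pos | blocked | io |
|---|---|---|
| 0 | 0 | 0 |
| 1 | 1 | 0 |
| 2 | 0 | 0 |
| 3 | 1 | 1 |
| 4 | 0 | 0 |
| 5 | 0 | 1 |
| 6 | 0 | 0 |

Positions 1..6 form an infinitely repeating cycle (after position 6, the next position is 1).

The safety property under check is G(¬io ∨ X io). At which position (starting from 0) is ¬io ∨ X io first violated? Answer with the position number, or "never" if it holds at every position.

Check ¬io ∨ X io at each position in order: 0 ✓, 1 ✓, 2 ✓.
At position 3 the labels are {blocked, io} and the next position 4 has {}, so ¬io ∨ X io is false there. This is the first violation.

3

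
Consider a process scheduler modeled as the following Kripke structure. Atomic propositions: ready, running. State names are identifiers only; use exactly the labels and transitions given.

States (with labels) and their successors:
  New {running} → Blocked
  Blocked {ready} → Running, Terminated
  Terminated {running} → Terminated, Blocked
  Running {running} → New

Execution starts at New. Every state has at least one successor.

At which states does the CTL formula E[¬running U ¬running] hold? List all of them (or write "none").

States satisfying ¬running: {Blocked}.
States satisfying E[¬running U ¬running]: {Blocked}.

{Blocked}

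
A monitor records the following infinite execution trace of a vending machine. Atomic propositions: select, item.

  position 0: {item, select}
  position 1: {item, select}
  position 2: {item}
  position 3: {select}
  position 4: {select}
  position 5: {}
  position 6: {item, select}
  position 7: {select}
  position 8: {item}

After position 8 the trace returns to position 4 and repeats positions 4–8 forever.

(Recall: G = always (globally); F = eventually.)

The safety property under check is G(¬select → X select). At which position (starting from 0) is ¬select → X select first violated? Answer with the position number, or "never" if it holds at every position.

¬select → X select holds at every position 0..8, and those are all the positions the trace ever visits, so the invariant G(¬select → X select) is never violated.

never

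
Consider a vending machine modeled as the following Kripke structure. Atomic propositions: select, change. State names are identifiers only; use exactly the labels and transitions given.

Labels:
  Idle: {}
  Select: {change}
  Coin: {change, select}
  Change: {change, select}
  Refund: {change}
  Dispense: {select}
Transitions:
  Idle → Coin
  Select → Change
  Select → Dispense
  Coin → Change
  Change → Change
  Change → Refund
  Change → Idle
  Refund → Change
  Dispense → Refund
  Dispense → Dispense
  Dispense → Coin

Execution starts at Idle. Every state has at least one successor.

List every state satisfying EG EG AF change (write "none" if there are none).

States satisfying EG AF change: {Idle, Select, Coin, Change, Refund}.
States satisfying EG EG AF change: {Idle, Select, Coin, Change, Refund}.

{Idle, Select, Coin, Change, Refund}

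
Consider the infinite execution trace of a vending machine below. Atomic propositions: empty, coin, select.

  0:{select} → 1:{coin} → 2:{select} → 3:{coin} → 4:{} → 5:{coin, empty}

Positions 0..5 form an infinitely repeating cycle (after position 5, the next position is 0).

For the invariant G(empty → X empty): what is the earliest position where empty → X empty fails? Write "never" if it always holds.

Check empty → X empty at each position in order: 0 ✓, 1 ✓, 2 ✓, 3 ✓, 4 ✓.
At position 5 the labels are {coin, empty} and the next position 0 has {select}, so empty → X empty is false there. This is the first violation.

5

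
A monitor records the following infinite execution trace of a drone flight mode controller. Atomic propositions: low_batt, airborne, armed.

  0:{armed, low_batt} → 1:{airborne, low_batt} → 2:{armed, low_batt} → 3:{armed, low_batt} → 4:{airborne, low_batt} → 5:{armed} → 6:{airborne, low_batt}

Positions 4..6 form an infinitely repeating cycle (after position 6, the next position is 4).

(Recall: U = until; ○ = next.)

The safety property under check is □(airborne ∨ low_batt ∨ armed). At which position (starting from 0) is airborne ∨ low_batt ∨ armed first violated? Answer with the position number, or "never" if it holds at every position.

never

airborne ∨ low_batt ∨ armed holds at every position 0..6, and those are all the positions the trace ever visits, so the invariant □(airborne ∨ low_batt ∨ armed) is never violated.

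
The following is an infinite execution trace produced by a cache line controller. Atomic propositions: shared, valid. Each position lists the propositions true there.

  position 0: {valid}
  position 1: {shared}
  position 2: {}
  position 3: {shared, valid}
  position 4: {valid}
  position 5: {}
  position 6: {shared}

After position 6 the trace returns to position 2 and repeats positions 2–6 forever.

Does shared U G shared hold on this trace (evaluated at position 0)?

Walking from position 0: at position 0, G shared has not yet held and shared fails, so shared U G shared is false.

Violated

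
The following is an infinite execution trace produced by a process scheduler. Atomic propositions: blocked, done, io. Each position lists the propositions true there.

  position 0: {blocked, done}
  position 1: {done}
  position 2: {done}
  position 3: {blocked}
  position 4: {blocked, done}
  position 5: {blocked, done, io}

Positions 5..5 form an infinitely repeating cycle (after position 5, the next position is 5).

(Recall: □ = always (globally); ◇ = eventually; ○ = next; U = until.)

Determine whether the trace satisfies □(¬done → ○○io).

¬done → ○○io holds at every position 0..5, and those are all positions ever visited, so □(¬done → ○○io) holds.
Positions where ¬done holds: 3.
Check ○○io at each: 3→ok.

Satisfied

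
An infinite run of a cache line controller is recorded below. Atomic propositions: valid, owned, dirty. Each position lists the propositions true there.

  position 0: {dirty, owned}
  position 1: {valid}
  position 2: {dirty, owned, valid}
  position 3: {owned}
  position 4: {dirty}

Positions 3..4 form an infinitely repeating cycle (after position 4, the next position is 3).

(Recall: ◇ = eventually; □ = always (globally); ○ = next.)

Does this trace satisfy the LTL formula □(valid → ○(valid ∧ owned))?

No

valid → ○(valid ∧ owned) must hold at every position from 0 onward. It fails at position 2, so □(valid → ○(valid ∧ owned)) is false.
Positions where valid holds: 1, 2.
Check ○(valid ∧ owned) at each: 1→ok, 2→fails.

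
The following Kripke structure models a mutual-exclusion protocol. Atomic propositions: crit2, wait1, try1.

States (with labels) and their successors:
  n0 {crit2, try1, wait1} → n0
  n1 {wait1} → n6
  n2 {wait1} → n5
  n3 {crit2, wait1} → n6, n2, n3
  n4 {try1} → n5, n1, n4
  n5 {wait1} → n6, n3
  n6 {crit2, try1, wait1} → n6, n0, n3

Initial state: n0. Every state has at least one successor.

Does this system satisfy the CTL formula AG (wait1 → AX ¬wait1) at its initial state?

Violated

States satisfying wait1 → AX ¬wait1: {n4}.
States satisfying AG (wait1 → AX ¬wait1): ∅.
n0 is reachable from n0 and violates wait1 → AX ¬wait1, so AG fails at n0.
n0 ∉ Sat(AG (wait1 → AX ¬wait1)).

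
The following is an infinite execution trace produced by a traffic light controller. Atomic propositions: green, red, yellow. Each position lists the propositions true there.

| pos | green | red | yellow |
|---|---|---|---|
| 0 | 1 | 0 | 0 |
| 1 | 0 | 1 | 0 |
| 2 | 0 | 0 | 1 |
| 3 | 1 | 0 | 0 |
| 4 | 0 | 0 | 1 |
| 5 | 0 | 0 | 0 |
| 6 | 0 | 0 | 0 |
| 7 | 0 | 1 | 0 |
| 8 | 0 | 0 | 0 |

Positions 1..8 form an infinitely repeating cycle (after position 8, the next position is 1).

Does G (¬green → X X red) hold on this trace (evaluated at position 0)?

¬green → X X red must hold at every position from 0 onward. It fails at position 1, so G (¬green → X X red) is false.
Positions where ¬green holds: 1, 2, 4, 5, 6, 7, 8.
Check X X red at each: 1→fails, 2→fails, 4→fails, 5→ok, 6→fails, 7→ok, 8→fails.

Violated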